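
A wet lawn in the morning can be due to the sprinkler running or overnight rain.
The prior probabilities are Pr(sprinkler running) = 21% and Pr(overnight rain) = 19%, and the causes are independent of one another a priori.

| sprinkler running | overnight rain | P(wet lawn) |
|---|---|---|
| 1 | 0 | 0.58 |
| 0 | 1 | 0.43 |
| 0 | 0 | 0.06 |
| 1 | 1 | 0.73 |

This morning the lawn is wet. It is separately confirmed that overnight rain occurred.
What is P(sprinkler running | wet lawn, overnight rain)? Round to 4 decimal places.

P(wet lawn | overnight rain) = 0.43×0.79 + 0.73×0.21 = 0.339700 + 0.153300 = 0.493000
Of this, 0.153300 comes from 0.73×0.21 (the sprinkler running=true cases).
So P(sprinkler running | wet lawn, overnight rain) = 0.153300/0.493000 ≈ 0.3110.

P(sprinkler running | wet lawn, overnight rain) ≈ 0.3110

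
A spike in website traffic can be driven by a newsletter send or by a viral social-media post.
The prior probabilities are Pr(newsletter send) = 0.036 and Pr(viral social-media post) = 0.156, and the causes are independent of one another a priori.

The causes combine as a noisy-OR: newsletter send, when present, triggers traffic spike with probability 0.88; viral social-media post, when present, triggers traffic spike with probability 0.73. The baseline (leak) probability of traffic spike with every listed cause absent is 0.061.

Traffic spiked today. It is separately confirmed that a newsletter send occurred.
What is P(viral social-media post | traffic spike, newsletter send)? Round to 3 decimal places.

P(viral social-media post | traffic spike, newsletter send) ≈ 0.168

Under noisy-OR, P(traffic spike | causes) = 1 − (1−0.061)·∏(1−qᵢ) over the active causes.
P(traffic spike | newsletter send) = 0.88732·0.844 + 0.969576·0.156 = 0.748898 + 0.151254 = 0.900152
The viral social-media post-present share is 0.969576·0.156 = 0.151254.
P(viral social-media post | traffic spike, newsletter send) = 0.151254 / 0.900152 ≈ 0.168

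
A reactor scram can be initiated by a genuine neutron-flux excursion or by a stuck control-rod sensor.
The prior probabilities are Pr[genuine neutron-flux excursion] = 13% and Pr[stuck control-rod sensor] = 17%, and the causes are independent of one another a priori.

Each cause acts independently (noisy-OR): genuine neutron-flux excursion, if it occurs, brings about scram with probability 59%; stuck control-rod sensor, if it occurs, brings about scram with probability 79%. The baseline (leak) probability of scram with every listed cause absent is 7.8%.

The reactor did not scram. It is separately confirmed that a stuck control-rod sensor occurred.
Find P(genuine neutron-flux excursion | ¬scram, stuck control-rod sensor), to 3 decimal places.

P(genuine neutron-flux excursion | ¬scram, stuck control-rod sensor) ≈ 0.058

Under noisy-OR, P(scram | causes) = 1 − (1−0.078)·∏(1−qᵢ) over the active causes.
P(¬scram | stuck control-rod sensor) = 0.19362·0.87 + 0.079384·0.13 = 0.168449 + 0.010320 = 0.178769
The genuine neutron-flux excursion-present share is 0.079384·0.13 = 0.010320.
So P(genuine neutron-flux excursion | ¬scram, stuck control-rod sensor) = 0.010320/0.178769 ≈ 0.058.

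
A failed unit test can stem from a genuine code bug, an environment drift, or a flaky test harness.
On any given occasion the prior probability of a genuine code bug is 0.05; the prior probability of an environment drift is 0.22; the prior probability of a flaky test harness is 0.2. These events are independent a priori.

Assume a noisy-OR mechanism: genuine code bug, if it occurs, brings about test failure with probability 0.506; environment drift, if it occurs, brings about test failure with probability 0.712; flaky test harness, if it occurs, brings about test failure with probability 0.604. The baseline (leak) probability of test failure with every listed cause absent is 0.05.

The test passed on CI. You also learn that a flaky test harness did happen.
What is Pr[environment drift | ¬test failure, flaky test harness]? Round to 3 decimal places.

Under noisy-OR, P(test failure | causes) = 1 − (1−0.05)·∏(1−qᵢ) over the active causes.
Weight on environment drift=true, given the evidence: 0.022644 + 0.000589 = 0.023233
The normalizing constant is 0.3762×0.95×0.78 + 0.108346×0.95×0.22 + 0.185843×0.05×0.78 + 0.053523×0.05×0.22 = 0.309245
Posterior = 0.023233 / 0.309245 ≈ 0.075

Pr[environment drift | ¬test failure, flaky test harness] ≈ 0.075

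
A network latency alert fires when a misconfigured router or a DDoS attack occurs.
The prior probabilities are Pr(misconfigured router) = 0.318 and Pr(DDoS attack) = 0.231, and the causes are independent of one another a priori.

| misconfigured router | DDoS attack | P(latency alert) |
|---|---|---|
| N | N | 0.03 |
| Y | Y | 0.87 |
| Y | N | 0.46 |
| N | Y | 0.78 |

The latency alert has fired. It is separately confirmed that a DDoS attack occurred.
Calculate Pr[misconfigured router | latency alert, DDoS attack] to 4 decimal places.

P(latency alert | DDoS attack) = 0.78·0.682 + 0.87·0.318 = 0.531960 + 0.276660 = 0.808620
The misconfigured router-present share is 0.87·0.318 = 0.276660.
P(misconfigured router | latency alert, DDoS attack) = 0.276660 / 0.808620 ≈ 0.3421

Pr[misconfigured router | latency alert, DDoS attack] ≈ 0.3421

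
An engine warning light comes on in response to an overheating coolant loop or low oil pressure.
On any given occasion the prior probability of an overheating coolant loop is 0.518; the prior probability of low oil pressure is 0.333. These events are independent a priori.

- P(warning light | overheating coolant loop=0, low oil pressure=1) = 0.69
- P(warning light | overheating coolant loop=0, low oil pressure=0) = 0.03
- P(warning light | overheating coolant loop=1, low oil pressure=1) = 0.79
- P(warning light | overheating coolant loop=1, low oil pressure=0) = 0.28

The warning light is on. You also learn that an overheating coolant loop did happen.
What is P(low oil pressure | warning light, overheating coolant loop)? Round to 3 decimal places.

By total probability over both values of low oil pressure:
  P(warning light | overheating coolant loop) = 0.28*0.667 + 0.79*0.333
        = 0.186760 + 0.263070 = 0.449830
Keeping only the low oil pressure-present terms gives 0.263070, so
  P(low oil pressure | warning light, overheating coolant loop) = 0.263070 / 0.449830 ≈ 0.585

P(low oil pressure | warning light, overheating coolant loop) ≈ 0.585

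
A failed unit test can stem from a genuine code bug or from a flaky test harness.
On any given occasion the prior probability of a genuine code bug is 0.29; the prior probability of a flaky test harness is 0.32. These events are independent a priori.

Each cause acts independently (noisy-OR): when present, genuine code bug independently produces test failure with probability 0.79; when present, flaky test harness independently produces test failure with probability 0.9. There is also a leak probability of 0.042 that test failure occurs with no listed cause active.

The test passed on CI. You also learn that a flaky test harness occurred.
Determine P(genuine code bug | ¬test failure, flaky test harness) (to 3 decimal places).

P(genuine code bug | ¬test failure, flaky test harness) ≈ 0.079

Under noisy-OR, P(test failure | causes) = 1 − (1−0.042)·∏(1−qᵢ) over the active causes.
P(¬test failure | flaky test harness) = 0.0958×0.71 + 0.020118×0.29 = 0.068018 + 0.005834 = 0.073852
Of this, 0.005834 comes from 0.020118×0.29 (the genuine code bug=true cases).
So P(genuine code bug | ¬test failure, flaky test harness) = 0.005834/0.073852 ≈ 0.079.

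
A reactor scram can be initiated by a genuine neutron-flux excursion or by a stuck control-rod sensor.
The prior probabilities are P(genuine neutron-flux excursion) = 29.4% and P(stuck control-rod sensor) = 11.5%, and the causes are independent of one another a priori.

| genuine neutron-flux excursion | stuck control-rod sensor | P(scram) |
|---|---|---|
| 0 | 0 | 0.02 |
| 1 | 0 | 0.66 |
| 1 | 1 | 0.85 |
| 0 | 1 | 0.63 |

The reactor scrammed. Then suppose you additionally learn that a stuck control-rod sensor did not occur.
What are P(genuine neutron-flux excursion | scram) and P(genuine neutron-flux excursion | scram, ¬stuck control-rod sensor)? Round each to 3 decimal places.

P(genuine neutron-flux excursion | scram) ≈ 0.759; P(genuine neutron-flux excursion | scram, ¬stuck control-rod sensor) ≈ 0.932

Weight on genuine neutron-flux excursion=true, given the evidence: 0.171725 + 0.028739 = 0.200464
Denominator P(scram): 0.02·0.706·0.885 + 0.63·0.706·0.115 + 0.66·0.294·0.885 + 0.85·0.294·0.115 = 0.264110
P(genuine neutron-flux excursion | scram) = 0.200464/0.264110 ≈ 0.759

Now condition on the additional information:
By total probability over both values of genuine neutron-flux excursion:
  P(scram | ¬stuck control-rod sensor) = 0.02·0.706 + 0.66·0.294
        = 0.014120 + 0.194040 = 0.208160
Configurations with genuine neutron-flux excursion contribute 0.194040, so
  P(genuine neutron-flux excursion | scram, ¬stuck control-rod sensor) = 0.194040 / 0.208160 ≈ 0.932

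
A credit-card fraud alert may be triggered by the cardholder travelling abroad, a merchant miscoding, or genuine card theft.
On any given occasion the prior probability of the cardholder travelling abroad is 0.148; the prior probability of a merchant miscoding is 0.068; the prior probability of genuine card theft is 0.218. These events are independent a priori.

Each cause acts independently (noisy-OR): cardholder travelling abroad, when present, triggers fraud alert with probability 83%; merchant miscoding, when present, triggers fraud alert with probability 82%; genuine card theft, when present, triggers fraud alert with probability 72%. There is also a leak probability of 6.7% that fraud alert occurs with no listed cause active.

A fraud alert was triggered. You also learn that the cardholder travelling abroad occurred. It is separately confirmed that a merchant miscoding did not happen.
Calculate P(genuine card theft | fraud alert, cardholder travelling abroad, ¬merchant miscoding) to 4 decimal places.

P(genuine card theft | fraud alert, cardholder travelling abroad, ¬merchant miscoding) ≈ 0.2405

Under noisy-OR, P(fraud alert | causes) = 1 − (1−0.067)·∏(1−qᵢ) over the active causes.
Sum P(fraud alert|·) weighted by the priors over both values of genuine card theft:
  P(fraud alert | cardholder travelling abroad, ¬merchant miscoding) = 0.84139×0.782 + 0.955589×0.218
        = 0.657967 + 0.208318 = 0.866285
The terms with genuine card theft present sum to 0.208318, so
  P(genuine card theft | fraud alert, cardholder travelling abroad, ¬merchant miscoding) = 0.208318 / 0.866285 ≈ 0.2405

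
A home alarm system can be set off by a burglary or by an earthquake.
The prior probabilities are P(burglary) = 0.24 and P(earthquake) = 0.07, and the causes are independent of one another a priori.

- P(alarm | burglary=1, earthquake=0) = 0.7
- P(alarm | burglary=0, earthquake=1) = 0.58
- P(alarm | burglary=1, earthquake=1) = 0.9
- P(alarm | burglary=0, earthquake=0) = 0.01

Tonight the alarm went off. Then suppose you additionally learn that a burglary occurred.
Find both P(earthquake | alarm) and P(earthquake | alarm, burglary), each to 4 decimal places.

P(earthquake | alarm) ≈ 0.2197; P(earthquake | alarm, burglary) ≈ 0.0882

Numerator (weight on configurations with earthquake): 0.030856 + 0.015120 = 0.045976
The normalizing constant is 0.01·0.76·0.93 + 0.58·0.76·0.07 + 0.7·0.24·0.93 + 0.9·0.24·0.07 = 0.209284
Posterior = 0.045976 / 0.209284 ≈ 0.2197

Now also conditioning on burglary=true:
P(alarm | burglary) = 0.7×0.93 + 0.9×0.07 = 0.651000 + 0.063000 = 0.714000
Of this, 0.063000 comes from 0.9×0.07 (the earthquake=true cases).
P(earthquake | alarm, burglary) = 0.063000 / 0.714000 ≈ 0.0882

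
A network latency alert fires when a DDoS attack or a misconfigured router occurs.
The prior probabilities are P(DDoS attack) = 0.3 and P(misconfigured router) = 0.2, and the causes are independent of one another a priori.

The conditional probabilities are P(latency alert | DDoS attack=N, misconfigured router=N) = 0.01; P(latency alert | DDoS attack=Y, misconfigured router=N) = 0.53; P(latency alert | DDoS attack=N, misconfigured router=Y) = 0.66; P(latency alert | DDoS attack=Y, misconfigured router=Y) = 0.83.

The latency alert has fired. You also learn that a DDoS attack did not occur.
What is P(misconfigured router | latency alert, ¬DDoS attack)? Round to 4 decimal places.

P(misconfigured router | latency alert, ¬DDoS attack) ≈ 0.9429

Sum P(latency alert|·) weighted by the priors over both values of misconfigured router:
  P(latency alert | ¬DDoS attack) = 0.01×0.8 + 0.66×0.2
        = 0.008000 + 0.132000 = 0.140000
The terms with misconfigured router present sum to 0.132000, so
  P(misconfigured router | latency alert, ¬DDoS attack) = 0.132000 / 0.140000 ≈ 0.9429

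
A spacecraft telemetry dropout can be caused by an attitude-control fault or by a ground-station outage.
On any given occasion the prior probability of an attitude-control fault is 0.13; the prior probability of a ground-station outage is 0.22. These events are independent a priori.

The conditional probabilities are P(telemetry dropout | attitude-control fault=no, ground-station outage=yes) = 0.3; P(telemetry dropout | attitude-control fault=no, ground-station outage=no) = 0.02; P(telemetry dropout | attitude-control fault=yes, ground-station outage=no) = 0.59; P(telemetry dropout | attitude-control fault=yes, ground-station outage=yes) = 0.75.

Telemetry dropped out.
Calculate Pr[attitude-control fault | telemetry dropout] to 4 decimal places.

Enumerate the 4 (attitude-control fault, ground-station outage) configurations and weight by the priors:
  P(telemetry dropout) = 0.02×0.87×0.78 + 0.3×0.87×0.22 + 0.59×0.13×0.78 + 0.75×0.13×0.22
        = 0.013572 + 0.057420 + 0.059826 + 0.021450 = 0.152268
The terms with attitude-control fault present sum to 0.081276, so
  P(attitude-control fault | telemetry dropout) = 0.081276 / 0.152268 ≈ 0.5338

Pr[attitude-control fault | telemetry dropout] ≈ 0.5338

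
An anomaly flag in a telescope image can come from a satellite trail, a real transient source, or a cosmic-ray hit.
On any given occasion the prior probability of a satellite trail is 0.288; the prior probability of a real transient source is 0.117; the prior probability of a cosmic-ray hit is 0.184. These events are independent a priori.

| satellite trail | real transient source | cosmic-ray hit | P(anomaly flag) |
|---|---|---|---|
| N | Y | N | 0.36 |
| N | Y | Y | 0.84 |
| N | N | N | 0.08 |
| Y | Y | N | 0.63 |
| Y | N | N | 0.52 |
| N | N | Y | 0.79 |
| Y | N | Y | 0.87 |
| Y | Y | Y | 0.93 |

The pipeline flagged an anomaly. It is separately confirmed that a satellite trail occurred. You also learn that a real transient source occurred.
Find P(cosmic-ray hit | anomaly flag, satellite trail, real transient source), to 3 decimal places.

P(anomaly flag | satellite trail, real transient source) = 0.63×0.816 + 0.93×0.184 = 0.514080 + 0.171120 = 0.685200
Restricting to configurations with cosmic-ray hit present: 0.93×0.184 = 0.171120.
P(cosmic-ray hit | anomaly flag, satellite trail, real transient source) = 0.171120 / 0.685200 ≈ 0.250

P(cosmic-ray hit | anomaly flag, satellite trail, real transient source) ≈ 0.250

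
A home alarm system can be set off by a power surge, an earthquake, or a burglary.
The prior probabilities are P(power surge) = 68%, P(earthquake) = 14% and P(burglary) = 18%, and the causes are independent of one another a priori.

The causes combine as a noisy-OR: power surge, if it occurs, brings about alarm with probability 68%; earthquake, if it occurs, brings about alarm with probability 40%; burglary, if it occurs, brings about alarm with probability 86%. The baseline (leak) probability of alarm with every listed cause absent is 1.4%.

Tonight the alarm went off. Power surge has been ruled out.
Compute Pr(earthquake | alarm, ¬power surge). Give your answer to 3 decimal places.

Under noisy-OR, P(alarm | causes) = 1 − (1−0.014)·∏(1−qᵢ) over the active causes.
Sum P(alarm|·) weighted by the priors over the 4 (earthquake, burglary) configurations:
  P(alarm | ¬power surge) = 0.014*0.86*0.82 + 0.86196*0.86*0.18 + 0.4084*0.14*0.82 + 0.917176*0.14*0.18
        = 0.009873 + 0.133431 + 0.046884 + 0.023113 = 0.213301
The terms with earthquake present sum to 0.069997, so
  P(earthquake | alarm, ¬power surge) = 0.069997 / 0.213301 ≈ 0.328

Pr(earthquake | alarm, ¬power surge) ≈ 0.328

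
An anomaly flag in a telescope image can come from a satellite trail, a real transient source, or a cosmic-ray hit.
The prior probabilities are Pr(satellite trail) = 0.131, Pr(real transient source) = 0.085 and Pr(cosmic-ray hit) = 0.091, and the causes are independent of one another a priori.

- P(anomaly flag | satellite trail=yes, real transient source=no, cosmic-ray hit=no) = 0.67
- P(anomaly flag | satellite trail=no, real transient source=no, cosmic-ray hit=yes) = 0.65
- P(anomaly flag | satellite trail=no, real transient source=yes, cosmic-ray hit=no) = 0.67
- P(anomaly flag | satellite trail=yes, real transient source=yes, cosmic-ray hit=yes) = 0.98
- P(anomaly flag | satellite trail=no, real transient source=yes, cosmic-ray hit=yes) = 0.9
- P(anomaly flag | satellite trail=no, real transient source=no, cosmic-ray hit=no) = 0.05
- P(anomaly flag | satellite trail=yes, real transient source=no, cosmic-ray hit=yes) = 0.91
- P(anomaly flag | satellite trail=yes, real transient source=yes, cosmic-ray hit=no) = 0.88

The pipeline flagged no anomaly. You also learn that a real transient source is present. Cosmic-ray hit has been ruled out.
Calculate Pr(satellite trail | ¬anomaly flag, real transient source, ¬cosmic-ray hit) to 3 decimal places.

Sum P(¬anomaly flag|·) weighted by the priors over both values of satellite trail:
  P(¬anomaly flag | real transient source, ¬cosmic-ray hit) = 0.33×0.869 + 0.12×0.131
        = 0.286770 + 0.015720 = 0.302490
The terms with satellite trail present sum to 0.015720, so
  P(satellite trail | ¬anomaly flag, real transient source, ¬cosmic-ray hit) = 0.015720 / 0.302490 ≈ 0.052

Pr(satellite trail | ¬anomaly flag, real transient source, ¬cosmic-ray hit) ≈ 0.052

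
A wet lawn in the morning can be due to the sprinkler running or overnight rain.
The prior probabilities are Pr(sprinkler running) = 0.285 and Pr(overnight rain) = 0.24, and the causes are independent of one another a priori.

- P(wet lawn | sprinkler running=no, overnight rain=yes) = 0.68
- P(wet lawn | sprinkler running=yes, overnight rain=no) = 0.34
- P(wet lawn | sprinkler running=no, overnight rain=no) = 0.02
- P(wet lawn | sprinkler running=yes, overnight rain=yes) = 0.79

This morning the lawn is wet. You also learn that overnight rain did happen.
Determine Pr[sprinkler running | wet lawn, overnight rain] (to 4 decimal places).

Pr[sprinkler running | wet lawn, overnight rain] ≈ 0.3165

Enumerate both values of sprinkler running and weight by the priors:
  P(wet lawn | overnight rain) = 0.68*0.715 + 0.79*0.285
        = 0.486200 + 0.225150 = 0.711350
The terms with sprinkler running present sum to 0.225150, so
  P(sprinkler running | wet lawn, overnight rain) = 0.225150 / 0.711350 ≈ 0.3165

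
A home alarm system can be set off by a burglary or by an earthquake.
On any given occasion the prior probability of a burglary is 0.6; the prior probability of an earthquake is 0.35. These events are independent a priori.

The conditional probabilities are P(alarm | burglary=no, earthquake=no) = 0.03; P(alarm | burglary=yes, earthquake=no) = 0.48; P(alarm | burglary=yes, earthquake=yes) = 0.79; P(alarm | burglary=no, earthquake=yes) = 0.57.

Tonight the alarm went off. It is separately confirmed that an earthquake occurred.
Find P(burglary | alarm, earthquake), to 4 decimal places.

P(alarm | earthquake) = 0.57*0.4 + 0.79*0.6 = 0.228000 + 0.474000 = 0.702000
Of this, 0.474000 comes from 0.79*0.6 (the burglary=true cases).
P(burglary | alarm, earthquake) = 0.474000 / 0.702000 ≈ 0.6752

P(burglary | alarm, earthquake) ≈ 0.6752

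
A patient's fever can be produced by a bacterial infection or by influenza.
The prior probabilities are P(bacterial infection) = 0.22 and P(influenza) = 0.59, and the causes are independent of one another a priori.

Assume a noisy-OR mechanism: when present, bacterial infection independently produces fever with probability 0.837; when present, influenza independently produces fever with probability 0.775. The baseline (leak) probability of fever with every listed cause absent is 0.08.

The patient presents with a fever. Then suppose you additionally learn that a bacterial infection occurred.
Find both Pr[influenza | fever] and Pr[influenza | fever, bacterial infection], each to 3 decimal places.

Pr[influenza | fever] ≈ 0.827; Pr[influenza | fever, bacterial infection] ≈ 0.621

Under noisy-OR, P(fever | causes) = 1 − (1−0.08)·∏(1−qᵢ) over the active causes.
Weight on influenza=true, given the evidence: 0.364939 + 0.125420 = 0.490359
Denominator P(fever): 0.08×0.78×0.41 + 0.793×0.78×0.59 + 0.85004×0.22×0.41 + 0.966259×0.22×0.59 = 0.592617
Posterior = 0.490359 / 0.592617 ≈ 0.827

With the extra evidence:
P(fever | bacterial infection) = 0.85004×0.41 + 0.966259×0.59 = 0.348516 + 0.570093 = 0.918609
Of this, 0.570093 comes from 0.966259×0.59 (the influenza=true cases).
Hence the posterior is 0.570093/0.918609 ≈ 0.621.
— bacterial infection explains away the evidence for influenza.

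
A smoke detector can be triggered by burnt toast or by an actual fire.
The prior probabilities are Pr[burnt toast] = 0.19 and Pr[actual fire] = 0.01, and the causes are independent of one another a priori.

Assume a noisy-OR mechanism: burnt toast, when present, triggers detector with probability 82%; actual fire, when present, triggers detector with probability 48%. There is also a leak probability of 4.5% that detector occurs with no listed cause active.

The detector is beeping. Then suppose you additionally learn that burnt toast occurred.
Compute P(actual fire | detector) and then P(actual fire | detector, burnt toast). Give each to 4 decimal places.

P(actual fire | detector) ≈ 0.0294; P(actual fire | detector, burnt toast) ≈ 0.0110

Under noisy-OR, P(detector | causes) = 1 − (1−0.045)·∏(1−qᵢ) over the active causes.
Weight on actual fire=true, given the evidence: 0.004078 + 0.001730 = 0.005808
Normalizer over all consistent configurations: 0.045*0.81*0.99 + 0.5034*0.81*0.01 + 0.8281*0.19*0.99 + 0.910612*0.19*0.01 = 0.197659
P(actual fire | detector) = 0.005808/0.197659 ≈ 0.0294

With the extra evidence:
Numerator (weight on configurations with actual fire): 0.910612·0.01 = 0.009106
Denominator P(detector | burnt toast): 0.8281·0.99 + 0.910612·0.01 = 0.828925
P(actual fire | detector, burnt toast) = 0.009106/0.828925 ≈ 0.0110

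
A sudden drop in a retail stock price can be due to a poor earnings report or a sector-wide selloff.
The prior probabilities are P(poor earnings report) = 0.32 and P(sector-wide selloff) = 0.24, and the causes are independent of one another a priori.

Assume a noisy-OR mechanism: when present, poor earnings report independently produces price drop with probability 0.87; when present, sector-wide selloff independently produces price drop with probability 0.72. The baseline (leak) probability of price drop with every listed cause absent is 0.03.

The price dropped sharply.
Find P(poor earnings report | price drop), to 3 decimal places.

P(poor earnings report | price drop) ≈ 0.681

Under noisy-OR, P(price drop | causes) = 1 − (1−0.03)·∏(1−qᵢ) over the active causes.
Sum P(price drop|·) weighted by the priors over the 4 (poor earnings report, sector-wide selloff) configurations:
  P(price drop) = 0.03×0.68×0.76 + 0.7284×0.68×0.24 + 0.8739×0.32×0.76 + 0.964692×0.32×0.24
        = 0.015504 + 0.118875 + 0.212532 + 0.074088 = 0.420999
Keeping only the poor earnings report-present terms gives 0.286620, so
  P(poor earnings report | price drop) = 0.286620 / 0.420999 ≈ 0.681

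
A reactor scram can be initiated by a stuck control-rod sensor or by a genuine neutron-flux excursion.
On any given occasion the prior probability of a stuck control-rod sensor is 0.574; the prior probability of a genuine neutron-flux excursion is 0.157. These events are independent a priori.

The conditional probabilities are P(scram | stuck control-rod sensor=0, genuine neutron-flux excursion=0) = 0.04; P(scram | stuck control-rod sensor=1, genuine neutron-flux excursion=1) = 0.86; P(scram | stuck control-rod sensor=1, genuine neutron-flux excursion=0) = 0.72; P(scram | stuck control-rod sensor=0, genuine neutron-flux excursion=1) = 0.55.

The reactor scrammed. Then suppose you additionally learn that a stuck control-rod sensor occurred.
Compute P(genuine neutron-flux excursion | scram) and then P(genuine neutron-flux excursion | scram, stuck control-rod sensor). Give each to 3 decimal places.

P(genuine neutron-flux excursion | scram) ≈ 0.240; P(genuine neutron-flux excursion | scram, stuck control-rod sensor) ≈ 0.182

Weight on genuine neutron-flux excursion=true, given the evidence: 0.036785 + 0.077501 = 0.114286
Normalizer over all consistent configurations: 0.04*0.426*0.843 + 0.55*0.426*0.157 + 0.72*0.574*0.843 + 0.86*0.574*0.157 = 0.477046
P(genuine neutron-flux excursion | scram) = 0.114286/0.477046 ≈ 0.240

With the extra evidence:
P(scram | stuck control-rod sensor) = 0.72×0.843 + 0.86×0.157 = 0.606960 + 0.135020 = 0.741980
Of this, 0.135020 comes from 0.86×0.157 (the genuine neutron-flux excursion=true cases).
Hence the posterior is 0.135020/0.741980 ≈ 0.182.
This is intercausal reasoning (explaining away): once stuck control-rod sensor accounts for the scram, genuine neutron-flux excursion becomes less likely.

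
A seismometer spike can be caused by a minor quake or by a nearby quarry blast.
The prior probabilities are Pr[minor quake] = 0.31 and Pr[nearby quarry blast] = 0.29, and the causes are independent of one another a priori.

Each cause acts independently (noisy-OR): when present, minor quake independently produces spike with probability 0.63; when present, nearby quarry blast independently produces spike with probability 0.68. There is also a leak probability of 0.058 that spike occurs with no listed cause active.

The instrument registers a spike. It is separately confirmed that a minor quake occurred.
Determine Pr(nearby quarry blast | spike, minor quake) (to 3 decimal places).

Pr(nearby quarry blast | spike, minor quake) ≈ 0.358

Under noisy-OR, P(spike | causes) = 1 − (1−0.058)·∏(1−qᵢ) over the active causes.
By total probability over both values of nearby quarry blast:
  P(spike | minor quake) = 0.65146×0.71 + 0.888467×0.29
        = 0.462537 + 0.257655 = 0.720192
Keeping only the nearby quarry blast-present terms gives 0.257655, so
  P(nearby quarry blast | spike, minor quake) = 0.257655 / 0.720192 ≈ 0.358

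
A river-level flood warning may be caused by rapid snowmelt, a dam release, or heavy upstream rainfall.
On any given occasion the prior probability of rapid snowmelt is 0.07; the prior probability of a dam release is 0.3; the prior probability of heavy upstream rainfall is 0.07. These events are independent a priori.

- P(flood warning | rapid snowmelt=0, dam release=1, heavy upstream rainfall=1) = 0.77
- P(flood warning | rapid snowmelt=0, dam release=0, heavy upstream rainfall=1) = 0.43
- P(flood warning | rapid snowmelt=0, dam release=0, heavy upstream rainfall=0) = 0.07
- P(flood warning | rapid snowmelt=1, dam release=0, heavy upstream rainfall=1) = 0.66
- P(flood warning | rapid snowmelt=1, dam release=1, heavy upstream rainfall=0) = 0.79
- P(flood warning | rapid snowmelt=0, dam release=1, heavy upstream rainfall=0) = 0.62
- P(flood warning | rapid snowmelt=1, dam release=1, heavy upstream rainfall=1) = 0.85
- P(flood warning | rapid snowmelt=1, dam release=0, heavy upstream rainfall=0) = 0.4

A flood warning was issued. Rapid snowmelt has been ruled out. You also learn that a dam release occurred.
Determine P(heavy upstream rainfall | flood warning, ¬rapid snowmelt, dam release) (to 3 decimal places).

P(flood warning | ¬rapid snowmelt, dam release) = 0.62×0.93 + 0.77×0.07 = 0.576600 + 0.053900 = 0.630500
Of this, 0.053900 comes from 0.77×0.07 (the heavy upstream rainfall=true cases).
Hence the posterior is 0.053900/0.630500 ≈ 0.085.

P(heavy upstream rainfall | flood warning, ¬rapid snowmelt, dam release) ≈ 0.085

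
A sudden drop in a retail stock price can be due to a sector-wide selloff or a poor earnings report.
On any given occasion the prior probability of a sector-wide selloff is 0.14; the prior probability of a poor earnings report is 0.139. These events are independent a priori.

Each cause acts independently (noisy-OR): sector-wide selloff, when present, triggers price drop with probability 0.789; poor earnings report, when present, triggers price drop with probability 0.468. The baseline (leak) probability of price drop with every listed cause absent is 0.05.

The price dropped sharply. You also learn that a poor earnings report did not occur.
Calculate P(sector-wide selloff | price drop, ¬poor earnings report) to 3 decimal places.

Under noisy-OR, P(price drop | causes) = 1 − (1−0.05)·∏(1−qᵢ) over the active causes.
Enumerate both values of sector-wide selloff and weight by the priors:
  P(price drop | ¬poor earnings report) = 0.05·0.86 + 0.79955·0.14
        = 0.043000 + 0.111937 = 0.154937
The terms with sector-wide selloff present sum to 0.111937, so
  P(sector-wide selloff | price drop, ¬poor earnings report) = 0.111937 / 0.154937 ≈ 0.722

P(sector-wide selloff | price drop, ¬poor earnings report) ≈ 0.722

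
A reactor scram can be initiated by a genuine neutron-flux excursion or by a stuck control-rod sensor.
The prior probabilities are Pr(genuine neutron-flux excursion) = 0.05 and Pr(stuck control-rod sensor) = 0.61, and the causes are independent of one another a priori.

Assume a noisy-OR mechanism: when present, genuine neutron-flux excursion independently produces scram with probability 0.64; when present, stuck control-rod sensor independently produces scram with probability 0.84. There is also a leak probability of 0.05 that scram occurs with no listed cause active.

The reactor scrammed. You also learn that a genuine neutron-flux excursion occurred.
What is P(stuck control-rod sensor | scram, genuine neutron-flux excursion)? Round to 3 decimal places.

P(stuck control-rod sensor | scram, genuine neutron-flux excursion) ≈ 0.692

Under noisy-OR, P(scram | causes) = 1 − (1−0.05)·∏(1−qᵢ) over the active causes.
By total probability over both values of stuck control-rod sensor:
  P(scram | genuine neutron-flux excursion) = 0.658×0.39 + 0.94528×0.61
        = 0.256620 + 0.576621 = 0.833241
Configurations with stuck control-rod sensor contribute 0.576621, so
  P(stuck control-rod sensor | scram, genuine neutron-flux excursion) = 0.576621 / 0.833241 ≈ 0.692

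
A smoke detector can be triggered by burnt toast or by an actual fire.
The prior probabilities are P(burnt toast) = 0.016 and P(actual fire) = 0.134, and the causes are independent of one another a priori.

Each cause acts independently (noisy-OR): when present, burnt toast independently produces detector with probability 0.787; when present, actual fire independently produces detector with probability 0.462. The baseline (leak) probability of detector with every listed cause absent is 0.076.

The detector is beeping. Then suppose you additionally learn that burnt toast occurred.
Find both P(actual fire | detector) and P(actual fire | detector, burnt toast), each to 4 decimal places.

Under noisy-OR, P(detector | causes) = 1 − (1−0.076)·∏(1−qᵢ) over the active causes.
By total probability over the 4 (burnt toast, actual fire) configurations:
  P(detector) = 0.076×0.984×0.866 + 0.502888×0.984×0.134 + 0.803188×0.016×0.866 + 0.894115×0.016×0.134
        = 0.064763 + 0.066309 + 0.011129 + 0.001917 = 0.144118
Configurations with actual fire contribute 0.068226, so
  P(actual fire | detector) = 0.068226 / 0.144118 ≈ 0.4734

Now also conditioning on burnt toast=true:
P(detector | burnt toast) = 0.803188×0.866 + 0.894115×0.134 = 0.695561 + 0.119811 = 0.815372
Restricting to configurations with actual fire present: 0.894115×0.134 = 0.119811.
P(actual fire | detector, burnt toast) = 0.119811 / 0.815372 ≈ 0.1469
— burnt toast explains away the evidence for actual fire.

P(actual fire | detector) ≈ 0.4734; P(actual fire | detector, burnt toast) ≈ 0.1469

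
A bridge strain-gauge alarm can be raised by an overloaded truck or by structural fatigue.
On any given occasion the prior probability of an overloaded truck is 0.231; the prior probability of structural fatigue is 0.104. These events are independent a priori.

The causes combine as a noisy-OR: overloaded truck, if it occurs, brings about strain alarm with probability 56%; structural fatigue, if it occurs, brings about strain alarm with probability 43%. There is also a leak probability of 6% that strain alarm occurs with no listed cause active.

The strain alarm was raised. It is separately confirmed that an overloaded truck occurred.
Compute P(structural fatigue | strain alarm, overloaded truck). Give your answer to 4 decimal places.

P(structural fatigue | strain alarm, overloaded truck) ≈ 0.1314

Under noisy-OR, P(strain alarm | causes) = 1 − (1−0.06)·∏(1−qᵢ) over the active causes.
For the numerator, keep only structural fatigue=true terms: 0.764248*0.104 = 0.079482
Normalizer over all consistent configurations: 0.5864*0.896 + 0.764248*0.104 = 0.604896
P(structural fatigue | strain alarm, overloaded truck) = 0.079482/0.604896 ≈ 0.1314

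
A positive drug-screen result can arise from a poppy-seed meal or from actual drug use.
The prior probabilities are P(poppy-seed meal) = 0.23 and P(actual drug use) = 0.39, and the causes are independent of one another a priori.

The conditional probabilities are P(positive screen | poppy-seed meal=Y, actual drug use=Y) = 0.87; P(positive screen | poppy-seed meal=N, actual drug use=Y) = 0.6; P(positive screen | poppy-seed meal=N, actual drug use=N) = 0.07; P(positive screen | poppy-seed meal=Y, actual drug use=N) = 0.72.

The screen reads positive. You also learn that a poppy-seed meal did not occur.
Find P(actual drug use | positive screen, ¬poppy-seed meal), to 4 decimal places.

P(actual drug use | positive screen, ¬poppy-seed meal) ≈ 0.8457

P(positive screen | ¬poppy-seed meal) = 0.07·0.61 + 0.6·0.39 = 0.042700 + 0.234000 = 0.276700
Restricting to configurations with actual drug use present: 0.6·0.39 = 0.234000.
So P(actual drug use | positive screen, ¬poppy-seed meal) = 0.234000/0.276700 ≈ 0.8457.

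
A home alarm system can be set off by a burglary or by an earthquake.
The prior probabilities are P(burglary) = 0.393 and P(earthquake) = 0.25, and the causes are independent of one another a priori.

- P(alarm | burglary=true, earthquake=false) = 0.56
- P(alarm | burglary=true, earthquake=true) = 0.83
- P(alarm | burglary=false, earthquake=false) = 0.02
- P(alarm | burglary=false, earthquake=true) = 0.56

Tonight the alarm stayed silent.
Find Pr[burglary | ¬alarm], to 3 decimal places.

Pr[burglary | ¬alarm] ≈ 0.222

Enumerate the 4 (burglary, earthquake) configurations and weight by the priors:
  P(¬alarm) = 0.98·0.607·0.75 + 0.44·0.607·0.25 + 0.44·0.393·0.75 + 0.17·0.393·0.25
        = 0.446145 + 0.066770 + 0.129690 + 0.016703 = 0.659308
Configurations with burglary contribute 0.146393, so
  P(burglary | ¬alarm) = 0.146393 / 0.659308 ≈ 0.222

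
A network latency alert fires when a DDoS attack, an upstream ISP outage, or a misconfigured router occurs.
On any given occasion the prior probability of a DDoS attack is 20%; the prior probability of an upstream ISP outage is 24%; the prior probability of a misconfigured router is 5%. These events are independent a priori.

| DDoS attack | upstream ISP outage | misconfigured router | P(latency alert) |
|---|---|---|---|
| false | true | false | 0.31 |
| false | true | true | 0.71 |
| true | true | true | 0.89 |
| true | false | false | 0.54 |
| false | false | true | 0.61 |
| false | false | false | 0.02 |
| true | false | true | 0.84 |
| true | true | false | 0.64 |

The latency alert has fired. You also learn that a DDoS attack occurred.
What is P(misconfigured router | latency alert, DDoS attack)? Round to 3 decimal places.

P(misconfigured router | latency alert, DDoS attack) ≈ 0.074

Weight on misconfigured router=true, given the evidence: 0.031920 + 0.010680 = 0.042600
Denominator P(latency alert | DDoS attack): 0.54·0.76·0.95 + 0.84·0.76·0.05 + 0.64·0.24·0.95 + 0.89·0.24·0.05 = 0.578400
P(misconfigured router | latency alert, DDoS attack) = 0.042600/0.578400 ≈ 0.074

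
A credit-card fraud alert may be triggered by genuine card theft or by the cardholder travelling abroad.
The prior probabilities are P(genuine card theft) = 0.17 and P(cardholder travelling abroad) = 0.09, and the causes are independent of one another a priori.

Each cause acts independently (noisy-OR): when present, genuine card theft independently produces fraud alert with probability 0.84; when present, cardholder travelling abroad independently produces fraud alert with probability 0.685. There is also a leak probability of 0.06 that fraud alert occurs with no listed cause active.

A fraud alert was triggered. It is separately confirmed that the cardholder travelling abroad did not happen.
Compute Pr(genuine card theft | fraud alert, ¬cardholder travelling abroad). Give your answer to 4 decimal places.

Under noisy-OR, P(fraud alert | causes) = 1 − (1−0.06)·∏(1−qᵢ) over the active causes.
P(fraud alert | ¬cardholder travelling abroad) = 0.06·0.83 + 0.8496·0.17 = 0.049800 + 0.144432 = 0.194232
Restricting to configurations with genuine card theft present: 0.8496·0.17 = 0.144432.
Hence the posterior is 0.144432/0.194232 ≈ 0.7436.

Pr(genuine card theft | fraud alert, ¬cardholder travelling abroad) ≈ 0.7436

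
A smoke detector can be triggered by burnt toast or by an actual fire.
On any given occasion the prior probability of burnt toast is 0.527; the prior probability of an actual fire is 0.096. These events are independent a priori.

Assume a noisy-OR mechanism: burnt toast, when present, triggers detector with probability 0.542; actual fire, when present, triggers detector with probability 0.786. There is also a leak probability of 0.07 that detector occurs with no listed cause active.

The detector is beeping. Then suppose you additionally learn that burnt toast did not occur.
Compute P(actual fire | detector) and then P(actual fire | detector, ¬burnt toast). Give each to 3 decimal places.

P(actual fire | detector) ≈ 0.213; P(actual fire | detector, ¬burnt toast) ≈ 0.549

Under noisy-OR, P(detector | causes) = 1 − (1−0.07)·∏(1−qᵢ) over the active causes.
For the numerator, keep only actual fire=true terms: 0.036371 + 0.045980 = 0.082351
Normalizer over all consistent configurations: 0.07·0.473·0.904 + 0.80098·0.473·0.096 + 0.57406·0.527·0.904 + 0.908849·0.527·0.096 = 0.385769
P(actual fire | detector) = 0.082351/0.385769 ≈ 0.213

Now also conditioning on burnt toast≠true:
Numerator (weight on configurations with actual fire): 0.80098*0.096 = 0.076894
The normalizing constant is 0.07*0.904 + 0.80098*0.096 = 0.140174
P(actual fire | detector, ¬burnt toast) = 0.076894/0.140174 ≈ 0.549
With burnt toast excluded, actual fire must carry more of the explanatory weight for the detector.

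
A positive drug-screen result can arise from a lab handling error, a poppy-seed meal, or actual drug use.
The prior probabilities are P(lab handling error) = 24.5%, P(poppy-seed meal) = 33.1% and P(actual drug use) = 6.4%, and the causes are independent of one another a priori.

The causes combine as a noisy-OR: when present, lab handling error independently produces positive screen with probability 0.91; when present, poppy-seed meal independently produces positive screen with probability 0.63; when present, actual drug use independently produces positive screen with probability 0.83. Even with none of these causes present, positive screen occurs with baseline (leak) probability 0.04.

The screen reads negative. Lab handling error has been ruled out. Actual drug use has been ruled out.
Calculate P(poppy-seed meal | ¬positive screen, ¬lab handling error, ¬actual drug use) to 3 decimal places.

Under noisy-OR, P(positive screen | causes) = 1 − (1−0.04)·∏(1−qᵢ) over the active causes.
By total probability over both values of poppy-seed meal:
  P(¬positive screen | ¬lab handling error, ¬actual drug use) = 0.96·0.669 + 0.3552·0.331
        = 0.642240 + 0.117571 = 0.759811
The terms with poppy-seed meal present sum to 0.117571, so
  P(poppy-seed meal | ¬positive screen, ¬lab handling error, ¬actual drug use) = 0.117571 / 0.759811 ≈ 0.155

P(poppy-seed meal | ¬positive screen, ¬lab handling error, ¬actual drug use) ≈ 0.155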